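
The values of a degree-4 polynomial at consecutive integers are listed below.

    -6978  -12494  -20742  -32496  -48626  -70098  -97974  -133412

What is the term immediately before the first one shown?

-3516

First differences: -5516, -8248, -11754, -16130, -21472, -27876, -35438
Second differences: -2732, -3506, -4376, -5342, -6404, -7562
Third differences: -774, -870, -966, -1062, -1158
Fourth differences: -96, -96, -96, -96
The fourth differences are constant at -96.
Work back: -774 + 96 = -678;  -2732 + 678 = -2054;  -5516 + 2054 = -3462;  -6978 + 3462 = -3516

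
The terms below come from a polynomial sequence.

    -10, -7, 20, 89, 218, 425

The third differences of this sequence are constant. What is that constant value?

18

D1: 3, 27, 69, 129, 207
D2: 24, 42, 60, 78
D3: 18, 18, 18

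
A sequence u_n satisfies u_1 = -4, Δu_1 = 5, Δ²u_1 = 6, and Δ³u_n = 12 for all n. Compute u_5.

Build the table forward from the leading diagonal:
D3: 12, 12, 12, 12, 12
D2: 6, 18, 30, 42, 54
D1: 5, 11, 29, 59, 101
u: -4, 1, 12, 41, 100

100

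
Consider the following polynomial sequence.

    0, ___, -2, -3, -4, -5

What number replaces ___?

-1

Using the last 4 terms:
Δ: -1, -1, -1
Constant first difference = -1.
Extend backward: -2 + 1 = -1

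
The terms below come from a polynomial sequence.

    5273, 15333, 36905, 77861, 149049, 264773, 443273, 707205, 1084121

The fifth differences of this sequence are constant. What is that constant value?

First differences: 10060, 21572, 40956, 71188, 115724, 178500, 263932, 376916
Second differences: 11512, 19384, 30232, 44536, 62776, 85432, 112984
Third differences: 7872, 10848, 14304, 18240, 22656, 27552
Fourth differences: 2976, 3456, 3936, 4416, 4896
Fifth differences: 480, 480, 480, 480

480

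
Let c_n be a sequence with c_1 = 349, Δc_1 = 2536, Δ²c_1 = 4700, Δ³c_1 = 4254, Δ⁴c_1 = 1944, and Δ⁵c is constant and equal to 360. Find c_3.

10121

Build the table forward from the leading diagonal:
D5: 360  360  360
D4: 1944  2304  2664
D3: 4254  6198  8502
D2: 4700  8954  15152
D1: 2536  7236  16190
c: 349  2885  10121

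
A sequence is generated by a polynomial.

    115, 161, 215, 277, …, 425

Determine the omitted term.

Using the first 4 terms:
D1: 46, 54, 62
D2: 8, 8
Constant second difference = 8.
Extend forward: 62 + 8 = 70;  277 + 70 = 347

347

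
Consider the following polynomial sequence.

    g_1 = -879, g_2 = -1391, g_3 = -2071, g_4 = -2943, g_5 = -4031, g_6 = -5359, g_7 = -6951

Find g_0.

-511

First differences: -512  -680  -872  -1088  -1328  -1592
Second differences: -168  -192  -216  -240  -264
Third differences: -24  -24  -24  -24
The third differences are constant at -24.
Work back: -168 + 24 = -144;  -512 + 144 = -368;  -879 + 368 = -511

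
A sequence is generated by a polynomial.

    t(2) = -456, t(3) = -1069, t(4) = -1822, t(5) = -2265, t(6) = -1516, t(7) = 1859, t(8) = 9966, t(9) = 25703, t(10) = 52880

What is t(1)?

First differences: -613, -753, -443, 749, 3375, 8107, 15737, 27177
Second differences: -140, 310, 1192, 2626, 4732, 7630, 11440
Third differences: 450, 882, 1434, 2106, 2898, 3810
Fourth differences: 432, 552, 672, 792, 912
Fifth differences: 120, 120, 120, 120
The fifth differences are constant at 120.
Work back: 432 − 120 = 312;  450 − 312 = 138;  -140 − 138 = -278;  -613 + 278 = -335;  -456 + 335 = -121

-121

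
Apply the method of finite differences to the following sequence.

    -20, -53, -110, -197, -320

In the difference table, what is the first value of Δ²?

-24

D1: -33, -57, -87, -123
D2: -24, -30, -36
D3: -6, -6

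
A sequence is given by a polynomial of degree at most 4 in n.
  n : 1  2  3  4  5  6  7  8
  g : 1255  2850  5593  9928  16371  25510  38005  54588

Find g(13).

1595, 2743, 4335, 6443, 9139, 12495, 16583
1148, 1592, 2108, 2696, 3356, 4088
444, 516, 588, 660, 732
72, 72, 72, 72
Fourth differences constant at 72.
732 + 72 = 804;  4088 + 804 = 4892;  16583 + 4892 = 21475;  54588 + 21475 = 76063
804 + 72 = 876;  4892 + 876 = 5768;  21475 + 5768 = 27243;  76063 + 27243 = 103306
876 + 72 = 948;  5768 + 948 = 6716;  27243 + 6716 = 33959;  103306 + 33959 = 137265
948 + 72 = 1020;  6716 + 1020 = 7736;  33959 + 7736 = 41695;  137265 + 41695 = 178960
1020 + 72 = 1092;  7736 + 1092 = 8828;  41695 + 8828 = 50523;  178960 + 50523 = 229483

229483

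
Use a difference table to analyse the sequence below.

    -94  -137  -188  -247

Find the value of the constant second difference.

D1: -43, -51, -59
D2: -8, -8

-8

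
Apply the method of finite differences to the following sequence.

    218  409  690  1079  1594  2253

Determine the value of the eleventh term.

8338

Δ: 191  281  389  515  659
Δ²: 90  108  126  144
Δ³: 18  18  18
The third differences are constant (18).
144 + 18 = 162;  659 + 162 = 821;  2253 + 821 = 3074
162 + 18 = 180;  821 + 180 = 1001;  3074 + 1001 = 4075
180 + 18 = 198;  1001 + 198 = 1199;  4075 + 1199 = 5274
198 + 18 = 216;  1199 + 216 = 1415;  5274 + 1415 = 6689
216 + 18 = 234;  1415 + 234 = 1649;  6689 + 1649 = 8338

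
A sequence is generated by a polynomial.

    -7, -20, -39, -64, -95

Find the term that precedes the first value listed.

0

First differences: -13, -19, -25, -31
Second differences: -6, -6, -6
The second differences are constant at -6.
Work back: -13 + 6 = -7;  -7 + 7 = 0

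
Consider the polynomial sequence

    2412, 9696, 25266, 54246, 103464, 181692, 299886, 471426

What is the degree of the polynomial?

5

7284, 15570, 28980, 49218, 78228, 118194, 171540
8286, 13410, 20238, 29010, 39966, 53346
5124, 6828, 8772, 10956, 13380
1704, 1944, 2184, 2424
240, 240, 240
The fifth differences are constant, so the polynomial has degree 5.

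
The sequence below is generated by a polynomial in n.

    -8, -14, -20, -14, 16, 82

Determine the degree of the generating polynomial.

3

First differences: -6, -6, 6, 30, 66
Second differences: 0, 12, 24, 36
Third differences: 12, 12, 12
The third differences are constant, so the polynomial has degree 3.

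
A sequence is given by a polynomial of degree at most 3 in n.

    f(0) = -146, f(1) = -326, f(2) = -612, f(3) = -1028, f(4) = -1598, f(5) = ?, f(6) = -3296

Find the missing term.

-2346

Using the first 5 terms:
-180, -286, -416, -570
-106, -130, -154
-24, -24
Constant third difference = -24.
Extend forward: -154 − 24 = -178;  -570 − 178 = -748;  -1598 − 748 = -2346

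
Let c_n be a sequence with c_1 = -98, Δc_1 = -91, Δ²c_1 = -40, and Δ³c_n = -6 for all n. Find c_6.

Build the table forward from the leading diagonal:
Third differences: -6, -6, -6, -6, -6, -6
Second differences: -40, -46, -52, -58, -64, -70
First differences: -91, -131, -177, -229, -287, -351
c: -98, -189, -320, -497, -726, -1013

-1013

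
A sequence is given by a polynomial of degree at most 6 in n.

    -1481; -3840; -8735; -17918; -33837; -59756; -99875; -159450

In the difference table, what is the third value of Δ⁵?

First differences: -2359, -4895, -9183, -15919, -25919, -40119, -59575
Second differences: -2536, -4288, -6736, -10000, -14200, -19456
Third differences: -1752, -2448, -3264, -4200, -5256
Fourth differences: -696, -816, -936, -1056
Fifth differences: -120, -120, -120

-120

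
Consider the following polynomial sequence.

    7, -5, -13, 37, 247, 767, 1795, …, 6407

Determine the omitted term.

Using the first 7 terms:
Δ: -12  -8  50  210  520  1028
Δ²: 4  58  160  310  508
Δ³: 54  102  150  198
Δ⁴: 48  48  48
Constant fourth difference = 48.
Extend forward: 198 + 48 = 246;  508 + 246 = 754;  1028 + 754 = 1782;  1795 + 1782 = 3577

3577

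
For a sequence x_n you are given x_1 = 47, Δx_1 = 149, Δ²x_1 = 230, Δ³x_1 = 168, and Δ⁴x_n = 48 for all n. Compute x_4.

Build the table forward from the leading diagonal:
Δ⁴: 48  48  48  48
Δ³: 168  216  264  312
Δ²: 230  398  614  878
Δ: 149  379  777  1391
x: 47  196  575  1352

1352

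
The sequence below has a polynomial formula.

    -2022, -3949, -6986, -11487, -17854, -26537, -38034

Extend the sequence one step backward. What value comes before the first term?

Δ: -1927  -3037  -4501  -6367  -8683  -11497
Δ²: -1110  -1464  -1866  -2316  -2814
Δ³: -354  -402  -450  -498
Δ⁴: -48  -48  -48
The fourth differences are constant at -48.
Work back: -354 + 48 = -306;  -1110 + 306 = -804;  -1927 + 804 = -1123;  -2022 + 1123 = -899

-899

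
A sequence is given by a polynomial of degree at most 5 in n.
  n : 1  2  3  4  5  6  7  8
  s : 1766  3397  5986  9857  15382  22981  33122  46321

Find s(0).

D1: 1631  2589  3871  5525  7599  10141  13199
D2: 958  1282  1654  2074  2542  3058
D3: 324  372  420  468  516
D4: 48  48  48  48
The fourth differences are constant at 48.
Work back: 324 − 48 = 276;  958 − 276 = 682;  1631 − 682 = 949;  1766 − 949 = 817

817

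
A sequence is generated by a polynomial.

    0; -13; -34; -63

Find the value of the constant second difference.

D1: -13, -21, -29
D2: -8, -8

-8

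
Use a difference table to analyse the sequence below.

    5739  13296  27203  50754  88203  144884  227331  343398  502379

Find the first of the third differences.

D1: 7557, 13907, 23551, 37449, 56681, 82447, 116067, 158981
D2: 6350, 9644, 13898, 19232, 25766, 33620, 42914
D3: 3294, 4254, 5334, 6534, 7854, 9294
D4: 960, 1080, 1200, 1320, 1440
D5: 120, 120, 120, 120

3294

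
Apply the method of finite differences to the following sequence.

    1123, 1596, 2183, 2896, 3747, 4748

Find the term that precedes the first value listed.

752

D1: 473, 587, 713, 851, 1001
D2: 114, 126, 138, 150
D3: 12, 12, 12
The third differences are constant at 12.
Work back: 114 − 12 = 102;  473 − 102 = 371;  1123 − 371 = 752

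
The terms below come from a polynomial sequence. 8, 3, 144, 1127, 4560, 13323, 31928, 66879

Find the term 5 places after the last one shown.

899264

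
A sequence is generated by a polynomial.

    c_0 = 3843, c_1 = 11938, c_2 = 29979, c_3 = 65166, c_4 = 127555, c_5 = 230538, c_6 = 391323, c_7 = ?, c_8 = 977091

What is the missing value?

Using the first 7 terms:
First differences: 8095  18041  35187  62389  102983  160785
Second differences: 9946  17146  27202  40594  57802
Third differences: 7200  10056  13392  17208
Fourth differences: 2856  3336  3816
Fifth differences: 480  480
Constant fifth difference = 480.
Extend forward: 3816 + 480 = 4296;  17208 + 4296 = 21504;  57802 + 21504 = 79306;  160785 + 79306 = 240091;  391323 + 240091 = 631414

631414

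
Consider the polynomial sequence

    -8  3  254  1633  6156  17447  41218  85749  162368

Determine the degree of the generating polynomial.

11, 251, 1379, 4523, 11291, 23771, 44531, 76619
240, 1128, 3144, 6768, 12480, 20760, 32088
888, 2016, 3624, 5712, 8280, 11328
1128, 1608, 2088, 2568, 3048
480, 480, 480, 480
The fifth differences are constant, so the polynomial has degree 5.

5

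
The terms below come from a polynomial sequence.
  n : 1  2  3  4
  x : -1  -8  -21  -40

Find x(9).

-225

First differences: -7 , -13 , -19
Second differences: -6 , -6
The second differences are constant (-6).
-19 − 6 = -25;  -40 − 25 = -65
-25 − 6 = -31;  -65 − 31 = -96
-31 − 6 = -37;  -96 − 37 = -133
-37 − 6 = -43;  -133 − 43 = -176
-43 − 6 = -49;  -176 − 49 = -225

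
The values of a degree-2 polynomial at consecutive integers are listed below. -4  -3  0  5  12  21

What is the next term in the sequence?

First differences: 1, 3, 5, 7, 9
Second differences: 2, 2, 2, 2
Constant second difference = 2, so extend:
9 + 2 = 11;  21 + 11 = 32

32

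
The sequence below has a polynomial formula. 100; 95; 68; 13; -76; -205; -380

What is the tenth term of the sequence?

-1241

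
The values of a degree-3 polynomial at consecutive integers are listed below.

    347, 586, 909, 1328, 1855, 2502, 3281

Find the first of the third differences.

12

Δ: 239, 323, 419, 527, 647, 779
Δ²: 84, 96, 108, 120, 132
Δ³: 12, 12, 12, 12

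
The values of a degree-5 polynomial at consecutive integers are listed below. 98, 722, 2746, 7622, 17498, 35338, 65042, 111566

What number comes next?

D1: 624 , 2024 , 4876 , 9876 , 17840 , 29704 , 46524
D2: 1400 , 2852 , 5000 , 7964 , 11864 , 16820
D3: 1452 , 2148 , 2964 , 3900 , 4956
D4: 696 , 816 , 936 , 1056
D5: 120 , 120 , 120
Fifth differences constant at 120.
1056 + 120 = 1176;  4956 + 1176 = 6132;  16820 + 6132 = 22952;  46524 + 22952 = 69476;  111566 + 69476 = 181042

181042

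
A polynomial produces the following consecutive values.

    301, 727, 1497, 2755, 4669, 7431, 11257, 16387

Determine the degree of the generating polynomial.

4

Δ: 426, 770, 1258, 1914, 2762, 3826, 5130
Δ²: 344, 488, 656, 848, 1064, 1304
Δ³: 144, 168, 192, 216, 240
Δ⁴: 24, 24, 24, 24
The fourth differences are constant, so the polynomial has degree 4.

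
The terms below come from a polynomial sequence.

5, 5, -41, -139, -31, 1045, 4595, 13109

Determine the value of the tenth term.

61349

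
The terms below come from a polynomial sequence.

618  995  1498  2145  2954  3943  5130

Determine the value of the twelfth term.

14665

Δ: 377  503  647  809  989  1187
Δ²: 126  144  162  180  198
Δ³: 18  18  18  18
Constant third difference = 18, so extend:
198 + 18 = 216;  1187 + 216 = 1403;  5130 + 1403 = 6533
216 + 18 = 234;  1403 + 234 = 1637;  6533 + 1637 = 8170
234 + 18 = 252;  1637 + 252 = 1889;  8170 + 1889 = 10059
252 + 18 = 270;  1889 + 270 = 2159;  10059 + 2159 = 12218
270 + 18 = 288;  2159 + 288 = 2447;  12218 + 2447 = 14665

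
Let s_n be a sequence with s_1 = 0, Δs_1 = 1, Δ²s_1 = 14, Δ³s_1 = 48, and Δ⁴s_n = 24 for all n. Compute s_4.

Build the table forward from the leading diagonal:
Δ⁴: 24, 24, 24, 24
Δ³: 48, 72, 96, 120
Δ²: 14, 62, 134, 230
Δ: 1, 15, 77, 211
s: 0, 1, 16, 93

93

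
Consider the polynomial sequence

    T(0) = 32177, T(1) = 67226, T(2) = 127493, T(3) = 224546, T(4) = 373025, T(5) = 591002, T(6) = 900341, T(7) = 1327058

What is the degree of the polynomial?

First differences: 35049, 60267, 97053, 148479, 217977, 309339, 426717
Second differences: 25218, 36786, 51426, 69498, 91362, 117378
Third differences: 11568, 14640, 18072, 21864, 26016
Fourth differences: 3072, 3432, 3792, 4152
Fifth differences: 360, 360, 360
The fifth differences are constant, so the polynomial has degree 5.

5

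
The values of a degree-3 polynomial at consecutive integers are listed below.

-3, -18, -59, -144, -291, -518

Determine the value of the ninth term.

D1: -15, -41, -85, -147, -227
D2: -26, -44, -62, -80
D3: -18, -18, -18
The third differences are constant (-18).
-80 − 18 = -98;  -227 − 98 = -325;  -518 − 325 = -843
-98 − 18 = -116;  -325 − 116 = -441;  -843 − 441 = -1284
-116 − 18 = -134;  -441 − 134 = -575;  -1284 − 575 = -1859

-1859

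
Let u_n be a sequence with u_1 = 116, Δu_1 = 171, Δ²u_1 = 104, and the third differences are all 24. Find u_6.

Build the table forward from the leading diagonal:
Third differences: 24  24  24  24  24  24
Second differences: 104  128  152  176  200  224
First differences: 171  275  403  555  731  931
u: 116  287  562  965  1520  2251

2251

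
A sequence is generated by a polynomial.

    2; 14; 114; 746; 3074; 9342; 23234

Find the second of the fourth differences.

Δ: 12, 100, 632, 2328, 6268, 13892
Δ²: 88, 532, 1696, 3940, 7624
Δ³: 444, 1164, 2244, 3684
Δ⁴: 720, 1080, 1440
Δ⁵: 360, 360

1080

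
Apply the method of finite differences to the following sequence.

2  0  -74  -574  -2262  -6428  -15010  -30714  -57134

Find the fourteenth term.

-553044

Δ: -2, -74, -500, -1688, -4166, -8582, -15704, -26420
Δ²: -72, -426, -1188, -2478, -4416, -7122, -10716
Δ³: -354, -762, -1290, -1938, -2706, -3594
Δ⁴: -408, -528, -648, -768, -888
Δ⁵: -120, -120, -120, -120
Fifth differences constant at -120.
-888 − 120 = -1008;  -3594 − 1008 = -4602;  -10716 − 4602 = -15318;  -26420 − 15318 = -41738;  -57134 − 41738 = -98872
-1008 − 120 = -1128;  -4602 − 1128 = -5730;  -15318 − 5730 = -21048;  -41738 − 21048 = -62786;  -98872 − 62786 = -161658
-1128 − 120 = -1248;  -5730 − 1248 = -6978;  -21048 − 6978 = -28026;  -62786 − 28026 = -90812;  -161658 − 90812 = -252470
-1248 − 120 = -1368;  -6978 − 1368 = -8346;  -28026 − 8346 = -36372;  -90812 − 36372 = -127184;  -252470 − 127184 = -379654
-1368 − 120 = -1488;  -8346 − 1488 = -9834;  -36372 − 9834 = -46206;  -127184 − 46206 = -173390;  -379654 − 173390 = -553044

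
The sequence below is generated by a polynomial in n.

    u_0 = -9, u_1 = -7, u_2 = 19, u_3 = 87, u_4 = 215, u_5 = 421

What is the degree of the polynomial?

First differences: 2, 26, 68, 128, 206
Second differences: 24, 42, 60, 78
Third differences: 18, 18, 18
The third differences are constant, so the polynomial has degree 3.

3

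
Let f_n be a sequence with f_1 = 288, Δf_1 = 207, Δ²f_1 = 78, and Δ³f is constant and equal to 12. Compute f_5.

1632

Build the table forward from the leading diagonal:
Δ³: 12  12  12  12  12
Δ²: 78  90  102  114  126
Δ: 207  285  375  477  591
f: 288  495  780  1155  1632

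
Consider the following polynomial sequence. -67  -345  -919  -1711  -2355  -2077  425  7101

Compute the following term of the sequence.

Δ: -278 , -574 , -792 , -644 , 278 , 2502 , 6676
Δ²: -296 , -218 , 148 , 922 , 2224 , 4174
Δ³: 78 , 366 , 774 , 1302 , 1950
Δ⁴: 288 , 408 , 528 , 648
Δ⁵: 120 , 120 , 120
The fifth differences are constant (120).
648 + 120 = 768;  1950 + 768 = 2718;  4174 + 2718 = 6892;  6676 + 6892 = 13568;  7101 + 13568 = 20669

20669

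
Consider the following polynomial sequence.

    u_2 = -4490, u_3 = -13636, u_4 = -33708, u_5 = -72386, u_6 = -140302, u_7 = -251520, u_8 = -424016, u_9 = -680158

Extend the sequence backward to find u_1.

Δ: -9146  -20072  -38678  -67916  -111218  -172496  -256142
Δ²: -10926  -18606  -29238  -43302  -61278  -83646
Δ³: -7680  -10632  -14064  -17976  -22368
Δ⁴: -2952  -3432  -3912  -4392
Δ⁵: -480  -480  -480
The fifth differences are constant at -480.
Work back: -2952 + 480 = -2472;  -7680 + 2472 = -5208;  -10926 + 5208 = -5718;  -9146 + 5718 = -3428;  -4490 + 3428 = -1062

-1062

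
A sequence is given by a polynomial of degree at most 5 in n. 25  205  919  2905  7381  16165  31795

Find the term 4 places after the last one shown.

245455

D1: 180, 714, 1986, 4476, 8784, 15630
D2: 534, 1272, 2490, 4308, 6846
D3: 738, 1218, 1818, 2538
D4: 480, 600, 720
D5: 120, 120
The fifth differences are constant (120).
720 + 120 = 840;  2538 + 840 = 3378;  6846 + 3378 = 10224;  15630 + 10224 = 25854;  31795 + 25854 = 57649
840 + 120 = 960;  3378 + 960 = 4338;  10224 + 4338 = 14562;  25854 + 14562 = 40416;  57649 + 40416 = 98065
960 + 120 = 1080;  4338 + 1080 = 5418;  14562 + 5418 = 19980;  40416 + 19980 = 60396;  98065 + 60396 = 158461
1080 + 120 = 1200;  5418 + 1200 = 6618;  19980 + 6618 = 26598;  60396 + 26598 = 86994;  158461 + 86994 = 245455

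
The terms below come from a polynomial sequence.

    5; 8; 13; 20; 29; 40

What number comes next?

53

Δ: 3, 5, 7, 9, 11
Δ²: 2, 2, 2, 2
Second differences constant at 2.
11 + 2 = 13;  40 + 13 = 53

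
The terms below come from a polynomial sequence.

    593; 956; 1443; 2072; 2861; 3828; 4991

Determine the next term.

First differences: 363, 487, 629, 789, 967, 1163
Second differences: 124, 142, 160, 178, 196
Third differences: 18, 18, 18, 18
Third differences constant at 18.
196 + 18 = 214;  1163 + 214 = 1377;  4991 + 1377 = 6368

6368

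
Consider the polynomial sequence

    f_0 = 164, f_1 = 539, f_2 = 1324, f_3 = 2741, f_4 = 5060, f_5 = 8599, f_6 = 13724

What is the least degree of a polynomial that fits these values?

D1: 375, 785, 1417, 2319, 3539, 5125
D2: 410, 632, 902, 1220, 1586
D3: 222, 270, 318, 366
D4: 48, 48, 48
The fourth differences are constant, so the polynomial has degree 4.

4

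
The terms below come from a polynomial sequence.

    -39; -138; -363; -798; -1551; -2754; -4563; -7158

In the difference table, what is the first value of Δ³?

Δ: -99, -225, -435, -753, -1203, -1809, -2595
Δ²: -126, -210, -318, -450, -606, -786
Δ³: -84, -108, -132, -156, -180
Δ⁴: -24, -24, -24, -24

-84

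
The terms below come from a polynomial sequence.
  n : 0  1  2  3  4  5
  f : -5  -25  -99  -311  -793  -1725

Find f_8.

D1: -20  -74  -212  -482  -932
D2: -54  -138  -270  -450
D3: -84  -132  -180
D4: -48  -48
Constant fourth difference = -48, so extend:
-180 − 48 = -228;  -450 − 228 = -678;  -932 − 678 = -1610;  -1725 − 1610 = -3335
-228 − 48 = -276;  -678 − 276 = -954;  -1610 − 954 = -2564;  -3335 − 2564 = -5899
-276 − 48 = -324;  -954 − 324 = -1278;  -2564 − 1278 = -3842;  -5899 − 3842 = -9741

-9741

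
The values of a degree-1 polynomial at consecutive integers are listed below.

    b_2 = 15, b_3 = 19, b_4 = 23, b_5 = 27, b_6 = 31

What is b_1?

11

4, 4, 4, 4
The first differences are constant at 4.
Work back: 15 − 4 = 11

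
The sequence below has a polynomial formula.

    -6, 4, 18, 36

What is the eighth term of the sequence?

10, 14, 18
4, 4
Second differences constant at 4.
18 + 4 = 22;  36 + 22 = 58
22 + 4 = 26;  58 + 26 = 84
26 + 4 = 30;  84 + 30 = 114
30 + 4 = 34;  114 + 34 = 148

148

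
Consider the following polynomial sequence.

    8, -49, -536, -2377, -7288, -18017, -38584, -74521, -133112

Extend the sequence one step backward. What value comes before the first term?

Δ: -57  -487  -1841  -4911  -10729  -20567  -35937  -58591
Δ²: -430  -1354  -3070  -5818  -9838  -15370  -22654
Δ³: -924  -1716  -2748  -4020  -5532  -7284
Δ⁴: -792  -1032  -1272  -1512  -1752
Δ⁵: -240  -240  -240  -240
The fifth differences are constant at -240.
Work back: -792 + 240 = -552;  -924 + 552 = -372;  -430 + 372 = -58;  -57 + 58 = 1;  8 − 1 = 7

7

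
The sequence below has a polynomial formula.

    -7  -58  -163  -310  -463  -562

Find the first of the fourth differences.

Δ: -51, -105, -147, -153, -99
Δ²: -54, -42, -6, 54
Δ³: 12, 36, 60
Δ⁴: 24, 24

24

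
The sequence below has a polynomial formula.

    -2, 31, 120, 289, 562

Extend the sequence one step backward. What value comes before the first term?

D1: 33  89  169  273
D2: 56  80  104
D3: 24  24
The third differences are constant at 24.
Work back: 56 − 24 = 32;  33 − 32 = 1;  -2 − 1 = -3

-3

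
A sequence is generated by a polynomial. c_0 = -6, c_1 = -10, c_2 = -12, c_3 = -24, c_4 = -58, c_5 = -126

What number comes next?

Δ: -4, -2, -12, -34, -68
Δ²: 2, -10, -22, -34
Δ³: -12, -12, -12
Constant third difference = -12, so extend:
-34 − 12 = -46;  -68 − 46 = -114;  -126 − 114 = -240

-240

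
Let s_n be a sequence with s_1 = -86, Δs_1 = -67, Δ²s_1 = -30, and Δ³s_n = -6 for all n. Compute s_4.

Build the table forward from the leading diagonal:
Δ³: -6  -6  -6  -6
Δ²: -30  -36  -42  -48
Δ: -67  -97  -133  -175
s: -86  -153  -250  -383

-383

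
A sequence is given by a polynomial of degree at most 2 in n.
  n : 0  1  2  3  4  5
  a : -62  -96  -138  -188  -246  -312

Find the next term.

-386

Δ: -34  -42  -50  -58  -66
Δ²: -8  -8  -8  -8
The second differences are constant (-8).
-66 − 8 = -74;  -312 − 74 = -386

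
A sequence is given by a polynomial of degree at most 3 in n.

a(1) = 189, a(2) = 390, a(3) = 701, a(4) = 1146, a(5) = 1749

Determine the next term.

First differences: 201, 311, 445, 603
Second differences: 110, 134, 158
Third differences: 24, 24
Third differences constant at 24.
158 + 24 = 182;  603 + 182 = 785;  1749 + 785 = 2534

2534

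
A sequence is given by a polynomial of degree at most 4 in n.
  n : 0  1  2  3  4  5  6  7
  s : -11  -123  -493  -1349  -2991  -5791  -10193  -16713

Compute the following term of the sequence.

Δ: -112, -370, -856, -1642, -2800, -4402, -6520
Δ²: -258, -486, -786, -1158, -1602, -2118
Δ³: -228, -300, -372, -444, -516
Δ⁴: -72, -72, -72, -72
The fourth differences are constant (-72).
-516 − 72 = -588;  -2118 − 588 = -2706;  -6520 − 2706 = -9226;  -16713 − 9226 = -25939

-25939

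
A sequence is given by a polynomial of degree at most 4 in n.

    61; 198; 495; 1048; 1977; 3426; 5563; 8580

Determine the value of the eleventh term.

25191

D1: 137, 297, 553, 929, 1449, 2137, 3017
D2: 160, 256, 376, 520, 688, 880
D3: 96, 120, 144, 168, 192
D4: 24, 24, 24, 24
Constant fourth difference = 24, so extend:
192 + 24 = 216;  880 + 216 = 1096;  3017 + 1096 = 4113;  8580 + 4113 = 12693
216 + 24 = 240;  1096 + 240 = 1336;  4113 + 1336 = 5449;  12693 + 5449 = 18142
240 + 24 = 264;  1336 + 264 = 1600;  5449 + 1600 = 7049;  18142 + 7049 = 25191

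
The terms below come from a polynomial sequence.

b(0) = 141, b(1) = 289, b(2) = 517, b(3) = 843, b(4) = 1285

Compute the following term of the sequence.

1861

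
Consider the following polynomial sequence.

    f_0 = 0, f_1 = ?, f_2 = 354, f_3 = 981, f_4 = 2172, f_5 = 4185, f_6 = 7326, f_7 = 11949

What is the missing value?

Using the last 6 terms:
627  1191  2013  3141  4623
564  822  1128  1482
258  306  354
48  48
Constant fourth difference = 48.
Extend backward: 258 − 48 = 210;  564 − 210 = 354;  627 − 354 = 273;  354 − 273 = 81

81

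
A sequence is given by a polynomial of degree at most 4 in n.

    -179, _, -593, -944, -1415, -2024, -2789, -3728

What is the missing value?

-344

Using the last 6 terms:
D1: -351  -471  -609  -765  -939
D2: -120  -138  -156  -174
D3: -18  -18  -18
Constant third difference = -18.
Extend backward: -120 + 18 = -102;  -351 + 102 = -249;  -593 + 249 = -344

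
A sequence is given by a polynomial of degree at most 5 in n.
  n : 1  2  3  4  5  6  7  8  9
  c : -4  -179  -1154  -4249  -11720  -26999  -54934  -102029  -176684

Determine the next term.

D1: -175, -975, -3095, -7471, -15279, -27935, -47095, -74655
D2: -800, -2120, -4376, -7808, -12656, -19160, -27560
D3: -1320, -2256, -3432, -4848, -6504, -8400
D4: -936, -1176, -1416, -1656, -1896
D5: -240, -240, -240, -240
Fifth differences constant at -240.
-1896 − 240 = -2136;  -8400 − 2136 = -10536;  -27560 − 10536 = -38096;  -74655 − 38096 = -112751;  -176684 − 112751 = -289435

-289435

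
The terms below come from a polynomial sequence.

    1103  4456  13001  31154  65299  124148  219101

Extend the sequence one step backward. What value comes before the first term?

First differences: 3353  8545  18153  34145  58849  94953
Second differences: 5192  9608  15992  24704  36104
Third differences: 4416  6384  8712  11400
Fourth differences: 1968  2328  2688
Fifth differences: 360  360
The fifth differences are constant at 360.
Work back: 1968 − 360 = 1608;  4416 − 1608 = 2808;  5192 − 2808 = 2384;  3353 − 2384 = 969;  1103 − 969 = 134

134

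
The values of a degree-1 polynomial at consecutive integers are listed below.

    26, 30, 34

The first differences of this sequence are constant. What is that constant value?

4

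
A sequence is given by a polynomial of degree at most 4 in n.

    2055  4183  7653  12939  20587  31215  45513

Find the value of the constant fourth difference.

72

D1: 2128, 3470, 5286, 7648, 10628, 14298
D2: 1342, 1816, 2362, 2980, 3670
D3: 474, 546, 618, 690
D4: 72, 72, 72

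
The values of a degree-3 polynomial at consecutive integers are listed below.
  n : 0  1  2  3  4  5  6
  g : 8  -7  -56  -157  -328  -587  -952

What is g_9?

First differences: -15, -49, -101, -171, -259, -365
Second differences: -34, -52, -70, -88, -106
Third differences: -18, -18, -18, -18
Constant third difference = -18, so extend:
-106 − 18 = -124;  -365 − 124 = -489;  -952 − 489 = -1441
-124 − 18 = -142;  -489 − 142 = -631;  -1441 − 631 = -2072
-142 − 18 = -160;  -631 − 160 = -791;  -2072 − 791 = -2863

-2863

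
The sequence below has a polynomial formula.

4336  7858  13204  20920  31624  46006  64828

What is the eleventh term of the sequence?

202276

Δ: 3522, 5346, 7716, 10704, 14382, 18822
Δ²: 1824, 2370, 2988, 3678, 4440
Δ³: 546, 618, 690, 762
Δ⁴: 72, 72, 72
Constant fourth difference = 72, so extend:
762 + 72 = 834;  4440 + 834 = 5274;  18822 + 5274 = 24096;  64828 + 24096 = 88924
834 + 72 = 906;  5274 + 906 = 6180;  24096 + 6180 = 30276;  88924 + 30276 = 119200
906 + 72 = 978;  6180 + 978 = 7158;  30276 + 7158 = 37434;  119200 + 37434 = 156634
978 + 72 = 1050;  7158 + 1050 = 8208;  37434 + 8208 = 45642;  156634 + 45642 = 202276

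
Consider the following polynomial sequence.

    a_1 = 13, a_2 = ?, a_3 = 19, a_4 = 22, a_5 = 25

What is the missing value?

16

Using the last 3 terms:
3  3
Constant first difference = 3.
Extend backward: 19 − 3 = 16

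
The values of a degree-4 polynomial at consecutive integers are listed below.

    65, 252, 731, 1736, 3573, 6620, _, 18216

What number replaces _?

Using the first 6 terms:
D1: 187, 479, 1005, 1837, 3047
D2: 292, 526, 832, 1210
D3: 234, 306, 378
D4: 72, 72
Constant fourth difference = 72.
Extend forward: 378 + 72 = 450;  1210 + 450 = 1660;  3047 + 1660 = 4707;  6620 + 4707 = 11327

11327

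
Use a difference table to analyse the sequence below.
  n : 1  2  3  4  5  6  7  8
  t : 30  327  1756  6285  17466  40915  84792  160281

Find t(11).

297, 1429, 4529, 11181, 23449, 43877, 75489
1132, 3100, 6652, 12268, 20428, 31612
1968, 3552, 5616, 8160, 11184
1584, 2064, 2544, 3024
480, 480, 480
Constant fifth difference = 480, so extend:
3024 + 480 = 3504;  11184 + 3504 = 14688;  31612 + 14688 = 46300;  75489 + 46300 = 121789;  160281 + 121789 = 282070
3504 + 480 = 3984;  14688 + 3984 = 18672;  46300 + 18672 = 64972;  121789 + 64972 = 186761;  282070 + 186761 = 468831
3984 + 480 = 4464;  18672 + 4464 = 23136;  64972 + 23136 = 88108;  186761 + 88108 = 274869;  468831 + 274869 = 743700

743700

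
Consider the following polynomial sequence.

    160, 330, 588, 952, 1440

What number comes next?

170, 258, 364, 488
88, 106, 124
18, 18
The third differences are constant (18).
124 + 18 = 142;  488 + 142 = 630;  1440 + 630 = 2070

2070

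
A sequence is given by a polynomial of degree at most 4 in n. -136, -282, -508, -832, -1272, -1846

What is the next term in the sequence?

-2572

-146, -226, -324, -440, -574
-80, -98, -116, -134
-18, -18, -18
The third differences are constant (-18).
-134 − 18 = -152;  -574 − 152 = -726;  -1846 − 726 = -2572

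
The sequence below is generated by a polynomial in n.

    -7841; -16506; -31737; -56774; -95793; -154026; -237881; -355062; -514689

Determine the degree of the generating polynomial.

-8665, -15231, -25037, -39019, -58233, -83855, -117181, -159627
-6566, -9806, -13982, -19214, -25622, -33326, -42446
-3240, -4176, -5232, -6408, -7704, -9120
-936, -1056, -1176, -1296, -1416
-120, -120, -120, -120
The fifth differences are constant, so the polynomial has degree 5.

5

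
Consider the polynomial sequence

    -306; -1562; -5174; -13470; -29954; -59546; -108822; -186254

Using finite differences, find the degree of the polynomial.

D1: -1256, -3612, -8296, -16484, -29592, -49276, -77432
D2: -2356, -4684, -8188, -13108, -19684, -28156
D3: -2328, -3504, -4920, -6576, -8472
D4: -1176, -1416, -1656, -1896
D5: -240, -240, -240
The fifth differences are constant, so the polynomial has degree 5.

5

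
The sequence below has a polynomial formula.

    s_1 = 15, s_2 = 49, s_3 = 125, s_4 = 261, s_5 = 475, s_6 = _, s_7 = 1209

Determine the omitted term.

785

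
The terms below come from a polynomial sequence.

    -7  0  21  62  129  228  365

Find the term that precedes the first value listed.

-6

D1: 7, 21, 41, 67, 99, 137
D2: 14, 20, 26, 32, 38
D3: 6, 6, 6, 6
The third differences are constant at 6.
Work back: 14 − 6 = 8;  7 − 8 = -1;  -7 + 1 = -6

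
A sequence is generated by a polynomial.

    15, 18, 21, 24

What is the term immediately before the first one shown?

D1: 3, 3, 3
The first differences are constant at 3.
Work back: 15 − 3 = 12

12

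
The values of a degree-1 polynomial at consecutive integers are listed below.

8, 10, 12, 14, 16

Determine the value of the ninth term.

Δ: 2 , 2 , 2 , 2
First differences constant at 2.
16 + 2 = 18
18 + 2 = 20
20 + 2 = 22
22 + 2 = 24

24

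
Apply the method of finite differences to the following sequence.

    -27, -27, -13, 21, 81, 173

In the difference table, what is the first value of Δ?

0

Δ: 0, 14, 34, 60, 92
Δ²: 14, 20, 26, 32
Δ³: 6, 6, 6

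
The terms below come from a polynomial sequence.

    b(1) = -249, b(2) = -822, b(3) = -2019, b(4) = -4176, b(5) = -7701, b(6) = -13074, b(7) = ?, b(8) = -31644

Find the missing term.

Using the first 6 terms:
First differences: -573, -1197, -2157, -3525, -5373
Second differences: -624, -960, -1368, -1848
Third differences: -336, -408, -480
Fourth differences: -72, -72
Constant fourth difference = -72.
Extend forward: -480 − 72 = -552;  -1848 − 552 = -2400;  -5373 − 2400 = -7773;  -13074 − 7773 = -20847

-20847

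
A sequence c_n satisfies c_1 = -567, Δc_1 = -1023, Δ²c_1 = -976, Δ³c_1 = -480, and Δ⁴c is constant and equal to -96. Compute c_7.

Build the table forward from the leading diagonal:
Fourth differences: -96  -96  -96  -96  -96  -96  -96
Third differences: -480  -576  -672  -768  -864  -960  -1056
Second differences: -976  -1456  -2032  -2704  -3472  -4336  -5296
First differences: -1023  -1999  -3455  -5487  -8191  -11663  -15999
c: -567  -1590  -3589  -7044  -12531  -20722  -32385

-32385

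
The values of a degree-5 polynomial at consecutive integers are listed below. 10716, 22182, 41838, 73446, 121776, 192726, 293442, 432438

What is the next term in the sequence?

Δ: 11466, 19656, 31608, 48330, 70950, 100716, 138996
Δ²: 8190, 11952, 16722, 22620, 29766, 38280
Δ³: 3762, 4770, 5898, 7146, 8514
Δ⁴: 1008, 1128, 1248, 1368
Δ⁵: 120, 120, 120
The fifth differences are constant (120).
1368 + 120 = 1488;  8514 + 1488 = 10002;  38280 + 10002 = 48282;  138996 + 48282 = 187278;  432438 + 187278 = 619716

619716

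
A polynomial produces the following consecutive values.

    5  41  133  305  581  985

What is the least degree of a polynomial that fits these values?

3

D1: 36, 92, 172, 276, 404
D2: 56, 80, 104, 128
D3: 24, 24, 24
The third differences are constant, so the polynomial has degree 3.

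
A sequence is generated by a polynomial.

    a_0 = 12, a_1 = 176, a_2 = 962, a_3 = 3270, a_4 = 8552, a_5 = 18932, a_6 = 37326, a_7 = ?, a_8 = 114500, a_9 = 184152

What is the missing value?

Using the first 7 terms:
Δ: 164, 786, 2308, 5282, 10380, 18394
Δ²: 622, 1522, 2974, 5098, 8014
Δ³: 900, 1452, 2124, 2916
Δ⁴: 552, 672, 792
Δ⁵: 120, 120
Constant fifth difference = 120.
Extend forward: 792 + 120 = 912;  2916 + 912 = 3828;  8014 + 3828 = 11842;  18394 + 11842 = 30236;  37326 + 30236 = 67562

67562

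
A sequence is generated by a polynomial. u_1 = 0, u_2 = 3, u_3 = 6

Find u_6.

D1: 3, 3
Constant first difference = 3, so extend:
6 + 3 = 9
9 + 3 = 12
12 + 3 = 15

15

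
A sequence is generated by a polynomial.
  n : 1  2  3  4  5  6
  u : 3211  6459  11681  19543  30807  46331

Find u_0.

1367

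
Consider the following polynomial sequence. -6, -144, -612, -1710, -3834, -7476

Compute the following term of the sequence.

-13224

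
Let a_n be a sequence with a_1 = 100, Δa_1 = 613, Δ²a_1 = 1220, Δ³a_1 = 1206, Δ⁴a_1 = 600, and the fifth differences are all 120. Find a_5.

Build the table forward from the leading diagonal:
Δ⁵: 120  120  120  120  120
Δ⁴: 600  720  840  960  1080
Δ³: 1206  1806  2526  3366  4326
Δ²: 1220  2426  4232  6758  10124
Δ: 613  1833  4259  8491  15249
a: 100  713  2546  6805  15296

15296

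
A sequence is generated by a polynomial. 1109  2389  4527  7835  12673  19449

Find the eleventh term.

D1: 1280, 2138, 3308, 4838, 6776
D2: 858, 1170, 1530, 1938
D3: 312, 360, 408
D4: 48, 48
Constant fourth difference = 48, so extend:
408 + 48 = 456;  1938 + 456 = 2394;  6776 + 2394 = 9170;  19449 + 9170 = 28619
456 + 48 = 504;  2394 + 504 = 2898;  9170 + 2898 = 12068;  28619 + 12068 = 40687
504 + 48 = 552;  2898 + 552 = 3450;  12068 + 3450 = 15518;  40687 + 15518 = 56205
552 + 48 = 600;  3450 + 600 = 4050;  15518 + 4050 = 19568;  56205 + 19568 = 75773
600 + 48 = 648;  4050 + 648 = 4698;  19568 + 4698 = 24266;  75773 + 24266 = 100039

100039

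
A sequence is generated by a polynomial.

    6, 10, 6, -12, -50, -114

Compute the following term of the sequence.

4  -4  -18  -38  -64
-8  -14  -20  -26
-6  -6  -6
Third differences constant at -6.
-26 − 6 = -32;  -64 − 32 = -96;  -114 − 96 = -210

-210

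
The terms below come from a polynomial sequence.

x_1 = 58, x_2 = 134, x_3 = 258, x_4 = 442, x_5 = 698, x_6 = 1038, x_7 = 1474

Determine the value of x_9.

2682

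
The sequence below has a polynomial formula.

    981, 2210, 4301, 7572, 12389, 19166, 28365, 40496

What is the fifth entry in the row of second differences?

Δ: 1229, 2091, 3271, 4817, 6777, 9199, 12131
Δ²: 862, 1180, 1546, 1960, 2422, 2932
Δ³: 318, 366, 414, 462, 510
Δ⁴: 48, 48, 48, 48

2422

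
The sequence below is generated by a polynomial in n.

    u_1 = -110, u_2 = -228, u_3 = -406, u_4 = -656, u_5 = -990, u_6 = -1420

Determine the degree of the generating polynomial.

D1: -118, -178, -250, -334, -430
D2: -60, -72, -84, -96
D3: -12, -12, -12
The third differences are constant, so the polynomial has degree 3.

3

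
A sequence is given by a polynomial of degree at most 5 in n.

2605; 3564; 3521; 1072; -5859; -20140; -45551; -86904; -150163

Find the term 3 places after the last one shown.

Δ: 959  -43  -2449  -6931  -14281  -25411  -41353  -63259
Δ²: -1002  -2406  -4482  -7350  -11130  -15942  -21906
Δ³: -1404  -2076  -2868  -3780  -4812  -5964
Δ⁴: -672  -792  -912  -1032  -1152
Δ⁵: -120  -120  -120  -120
The fifth differences are constant (-120).
-1152 − 120 = -1272;  -5964 − 1272 = -7236;  -21906 − 7236 = -29142;  -63259 − 29142 = -92401;  -150163 − 92401 = -242564
-1272 − 120 = -1392;  -7236 − 1392 = -8628;  -29142 − 8628 = -37770;  -92401 − 37770 = -130171;  -242564 − 130171 = -372735
-1392 − 120 = -1512;  -8628 − 1512 = -10140;  -37770 − 10140 = -47910;  -130171 − 47910 = -178081;  -372735 − 178081 = -550816

-550816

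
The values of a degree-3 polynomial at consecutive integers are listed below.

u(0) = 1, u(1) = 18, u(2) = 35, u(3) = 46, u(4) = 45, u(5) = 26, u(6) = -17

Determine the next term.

-90

First differences: 17  17  11  -1  -19  -43
Second differences: 0  -6  -12  -18  -24
Third differences: -6  -6  -6  -6
Constant third difference = -6, so extend:
-24 − 6 = -30;  -43 − 30 = -73;  -17 − 73 = -90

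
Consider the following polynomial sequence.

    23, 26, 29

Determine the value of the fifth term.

35

Δ: 3, 3
First differences constant at 3.
29 + 3 = 32
32 + 3 = 35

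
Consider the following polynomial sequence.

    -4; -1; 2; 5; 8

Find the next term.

11

3 , 3 , 3 , 3
Constant first difference = 3, so extend:
8 + 3 = 11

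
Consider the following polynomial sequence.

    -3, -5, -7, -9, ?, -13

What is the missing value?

-11

Using the first 4 terms:
-2, -2, -2
Constant first difference = -2.
Extend forward: -9 − 2 = -11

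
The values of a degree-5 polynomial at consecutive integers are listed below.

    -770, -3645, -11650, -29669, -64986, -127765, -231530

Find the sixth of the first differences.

Δ: -2875, -8005, -18019, -35317, -62779, -103765
Δ²: -5130, -10014, -17298, -27462, -40986
Δ³: -4884, -7284, -10164, -13524
Δ⁴: -2400, -2880, -3360
Δ⁵: -480, -480

-103765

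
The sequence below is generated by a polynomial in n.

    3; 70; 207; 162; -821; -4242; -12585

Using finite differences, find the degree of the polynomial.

5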